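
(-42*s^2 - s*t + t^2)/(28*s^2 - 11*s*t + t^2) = (-6*s - t)/(4*s - t)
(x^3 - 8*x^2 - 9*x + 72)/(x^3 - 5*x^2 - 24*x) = (x - 3)/x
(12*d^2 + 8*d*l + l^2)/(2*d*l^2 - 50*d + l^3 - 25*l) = (6*d + l)/(l^2 - 25)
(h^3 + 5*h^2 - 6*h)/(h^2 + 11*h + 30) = h*(h - 1)/(h + 5)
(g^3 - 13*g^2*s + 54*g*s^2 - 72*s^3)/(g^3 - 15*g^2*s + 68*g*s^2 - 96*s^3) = (-g + 6*s)/(-g + 8*s)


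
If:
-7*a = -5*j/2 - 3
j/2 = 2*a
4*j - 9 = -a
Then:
No Solution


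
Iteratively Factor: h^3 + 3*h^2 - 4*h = (h - 1)*(h^2 + 4*h) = (h - 1)*(h + 4)*(h)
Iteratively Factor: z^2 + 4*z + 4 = (z + 2)*(z + 2)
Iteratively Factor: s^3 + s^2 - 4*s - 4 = (s + 1)*(s^2 - 4) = (s + 1)*(s + 2)*(s - 2)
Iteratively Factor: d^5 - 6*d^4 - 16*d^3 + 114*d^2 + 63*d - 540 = (d + 3)*(d^4 - 9*d^3 + 11*d^2 + 81*d - 180) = (d - 4)*(d + 3)*(d^3 - 5*d^2 - 9*d + 45) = (d - 4)*(d - 3)*(d + 3)*(d^2 - 2*d - 15) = (d - 4)*(d - 3)*(d + 3)^2*(d - 5)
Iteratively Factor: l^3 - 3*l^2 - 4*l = (l)*(l^2 - 3*l - 4) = l*(l + 1)*(l - 4)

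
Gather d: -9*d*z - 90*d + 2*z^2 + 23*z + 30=d*(-9*z - 90) + 2*z^2 + 23*z + 30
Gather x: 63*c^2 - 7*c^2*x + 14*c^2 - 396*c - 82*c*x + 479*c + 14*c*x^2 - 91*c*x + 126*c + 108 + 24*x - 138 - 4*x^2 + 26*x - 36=77*c^2 + 209*c + x^2*(14*c - 4) + x*(-7*c^2 - 173*c + 50) - 66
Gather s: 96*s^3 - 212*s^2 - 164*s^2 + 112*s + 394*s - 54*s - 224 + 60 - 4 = 96*s^3 - 376*s^2 + 452*s - 168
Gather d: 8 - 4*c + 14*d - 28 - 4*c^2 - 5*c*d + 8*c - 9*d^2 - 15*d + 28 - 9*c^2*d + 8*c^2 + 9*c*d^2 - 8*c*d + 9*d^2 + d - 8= 4*c^2 + 9*c*d^2 + 4*c + d*(-9*c^2 - 13*c)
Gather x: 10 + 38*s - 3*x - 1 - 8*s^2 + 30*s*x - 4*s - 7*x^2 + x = -8*s^2 + 34*s - 7*x^2 + x*(30*s - 2) + 9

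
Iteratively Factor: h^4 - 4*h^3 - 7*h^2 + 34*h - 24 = (h - 1)*(h^3 - 3*h^2 - 10*h + 24) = (h - 1)*(h + 3)*(h^2 - 6*h + 8) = (h - 4)*(h - 1)*(h + 3)*(h - 2)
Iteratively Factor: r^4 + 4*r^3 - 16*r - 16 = (r - 2)*(r^3 + 6*r^2 + 12*r + 8) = (r - 2)*(r + 2)*(r^2 + 4*r + 4) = (r - 2)*(r + 2)^2*(r + 2)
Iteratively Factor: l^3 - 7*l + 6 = (l + 3)*(l^2 - 3*l + 2) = (l - 1)*(l + 3)*(l - 2)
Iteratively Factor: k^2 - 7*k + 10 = (k - 2)*(k - 5)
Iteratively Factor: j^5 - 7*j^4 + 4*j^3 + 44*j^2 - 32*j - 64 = (j - 4)*(j^4 - 3*j^3 - 8*j^2 + 12*j + 16) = (j - 4)*(j + 1)*(j^3 - 4*j^2 - 4*j + 16) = (j - 4)*(j - 2)*(j + 1)*(j^2 - 2*j - 8) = (j - 4)^2*(j - 2)*(j + 1)*(j + 2)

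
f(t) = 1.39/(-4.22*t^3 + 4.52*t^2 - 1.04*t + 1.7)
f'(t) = 1.39*(12.66*t^2 - 9.04*t + 1.04)/(-4.22*t^3 + 4.52*t^2 - 1.04*t + 1.7)^2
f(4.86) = -0.00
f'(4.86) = 0.00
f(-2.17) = 0.02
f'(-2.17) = 0.02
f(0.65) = 0.78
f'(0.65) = 0.23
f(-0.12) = 0.73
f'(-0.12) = 0.89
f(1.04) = 1.83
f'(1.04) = 12.82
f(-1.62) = 0.04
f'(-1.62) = 0.06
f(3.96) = -0.01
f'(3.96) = 0.01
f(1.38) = -0.63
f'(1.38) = 3.58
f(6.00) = -0.00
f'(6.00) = 0.00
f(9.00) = -0.00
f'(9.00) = 0.00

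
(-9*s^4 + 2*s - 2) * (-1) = 9*s^4 - 2*s + 2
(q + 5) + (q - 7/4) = 2*q + 13/4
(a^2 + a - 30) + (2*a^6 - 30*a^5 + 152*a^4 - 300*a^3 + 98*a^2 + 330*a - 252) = 2*a^6 - 30*a^5 + 152*a^4 - 300*a^3 + 99*a^2 + 331*a - 282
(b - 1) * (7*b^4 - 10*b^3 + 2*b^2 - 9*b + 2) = 7*b^5 - 17*b^4 + 12*b^3 - 11*b^2 + 11*b - 2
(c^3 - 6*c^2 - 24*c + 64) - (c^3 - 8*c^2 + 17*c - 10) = 2*c^2 - 41*c + 74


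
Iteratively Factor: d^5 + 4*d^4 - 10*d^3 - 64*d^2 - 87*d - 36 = (d - 4)*(d^4 + 8*d^3 + 22*d^2 + 24*d + 9) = (d - 4)*(d + 1)*(d^3 + 7*d^2 + 15*d + 9) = (d - 4)*(d + 1)^2*(d^2 + 6*d + 9) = (d - 4)*(d + 1)^2*(d + 3)*(d + 3)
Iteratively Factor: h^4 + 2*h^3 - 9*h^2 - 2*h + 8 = (h + 1)*(h^3 + h^2 - 10*h + 8) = (h + 1)*(h + 4)*(h^2 - 3*h + 2) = (h - 1)*(h + 1)*(h + 4)*(h - 2)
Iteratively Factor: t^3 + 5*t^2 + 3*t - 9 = (t + 3)*(t^2 + 2*t - 3) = (t + 3)^2*(t - 1)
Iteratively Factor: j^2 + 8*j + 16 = (j + 4)*(j + 4)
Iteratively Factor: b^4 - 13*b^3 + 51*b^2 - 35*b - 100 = (b - 4)*(b^3 - 9*b^2 + 15*b + 25) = (b - 4)*(b + 1)*(b^2 - 10*b + 25) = (b - 5)*(b - 4)*(b + 1)*(b - 5)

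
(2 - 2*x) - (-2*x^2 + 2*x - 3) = 2*x^2 - 4*x + 5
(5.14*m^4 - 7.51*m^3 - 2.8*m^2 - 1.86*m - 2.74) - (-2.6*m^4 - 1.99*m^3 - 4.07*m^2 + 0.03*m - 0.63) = 7.74*m^4 - 5.52*m^3 + 1.27*m^2 - 1.89*m - 2.11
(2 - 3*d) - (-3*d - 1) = 3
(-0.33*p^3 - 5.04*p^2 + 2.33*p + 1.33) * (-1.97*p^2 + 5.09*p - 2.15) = 0.6501*p^5 + 8.2491*p^4 - 29.5342*p^3 + 20.0756*p^2 + 1.7602*p - 2.8595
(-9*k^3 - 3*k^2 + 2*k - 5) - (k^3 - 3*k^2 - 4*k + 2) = -10*k^3 + 6*k - 7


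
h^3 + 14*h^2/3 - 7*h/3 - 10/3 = (h - 1)*(h + 2/3)*(h + 5)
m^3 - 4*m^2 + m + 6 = (m - 3)*(m - 2)*(m + 1)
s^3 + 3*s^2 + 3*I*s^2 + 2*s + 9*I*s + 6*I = (s + 1)*(s + 2)*(s + 3*I)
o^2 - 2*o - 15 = (o - 5)*(o + 3)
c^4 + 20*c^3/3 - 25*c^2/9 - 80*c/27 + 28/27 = (c - 2/3)*(c - 1/3)*(c + 2/3)*(c + 7)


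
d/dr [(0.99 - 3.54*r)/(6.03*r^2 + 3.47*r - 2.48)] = (21.3462*r^2 - 11.9394*r + 5.3439)/(36.3609*r^4 + 41.8482*r^3 - 17.8679*r^2 - 17.2112*r + 6.1504)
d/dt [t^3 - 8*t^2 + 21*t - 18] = 3*t^2 - 16*t + 21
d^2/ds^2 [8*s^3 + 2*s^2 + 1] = 48*s + 4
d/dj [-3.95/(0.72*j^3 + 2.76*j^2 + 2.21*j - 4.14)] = (8.532*j^2 + 21.804*j + 8.7295)/(0.72*j^3 + 2.76*j^2 + 2.21*j - 4.14)^2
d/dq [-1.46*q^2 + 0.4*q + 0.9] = 0.4 - 2.92*q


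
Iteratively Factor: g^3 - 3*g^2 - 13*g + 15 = (g + 3)*(g^2 - 6*g + 5) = (g - 1)*(g + 3)*(g - 5)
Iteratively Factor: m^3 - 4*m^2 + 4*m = (m - 2)*(m^2 - 2*m) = m*(m - 2)*(m - 2)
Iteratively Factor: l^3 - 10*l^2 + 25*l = (l)*(l^2 - 10*l + 25) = l*(l - 5)*(l - 5)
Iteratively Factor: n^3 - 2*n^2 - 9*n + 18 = (n - 2)*(n^2 - 9) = (n - 2)*(n + 3)*(n - 3)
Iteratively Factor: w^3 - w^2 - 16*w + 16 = (w - 4)*(w^2 + 3*w - 4) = (w - 4)*(w - 1)*(w + 4)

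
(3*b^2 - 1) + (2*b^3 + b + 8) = 2*b^3 + 3*b^2 + b + 7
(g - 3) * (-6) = 18 - 6*g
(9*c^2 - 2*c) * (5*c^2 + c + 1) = 45*c^4 - c^3 + 7*c^2 - 2*c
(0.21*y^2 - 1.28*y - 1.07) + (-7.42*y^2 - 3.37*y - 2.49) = -7.21*y^2 - 4.65*y - 3.56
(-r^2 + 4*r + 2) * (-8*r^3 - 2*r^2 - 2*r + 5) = 8*r^5 - 30*r^4 - 22*r^3 - 17*r^2 + 16*r + 10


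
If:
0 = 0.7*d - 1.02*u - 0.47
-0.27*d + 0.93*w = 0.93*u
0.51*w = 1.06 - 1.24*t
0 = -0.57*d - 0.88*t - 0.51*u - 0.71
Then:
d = -2.46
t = 2.03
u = -2.15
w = -2.86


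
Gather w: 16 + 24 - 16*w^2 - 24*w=-16*w^2 - 24*w + 40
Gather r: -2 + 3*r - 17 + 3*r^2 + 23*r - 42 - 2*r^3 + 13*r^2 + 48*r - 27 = -2*r^3 + 16*r^2 + 74*r - 88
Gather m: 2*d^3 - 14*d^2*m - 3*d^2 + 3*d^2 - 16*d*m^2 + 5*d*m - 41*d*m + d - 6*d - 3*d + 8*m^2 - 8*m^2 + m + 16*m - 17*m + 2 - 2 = 2*d^3 - 16*d*m^2 - 8*d + m*(-14*d^2 - 36*d)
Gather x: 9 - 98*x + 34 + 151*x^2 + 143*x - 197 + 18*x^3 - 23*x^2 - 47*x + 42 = 18*x^3 + 128*x^2 - 2*x - 112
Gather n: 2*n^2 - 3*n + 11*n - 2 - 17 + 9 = 2*n^2 + 8*n - 10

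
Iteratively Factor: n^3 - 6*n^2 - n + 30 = (n - 3)*(n^2 - 3*n - 10) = (n - 3)*(n + 2)*(n - 5)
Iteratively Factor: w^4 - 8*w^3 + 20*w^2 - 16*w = (w - 2)*(w^3 - 6*w^2 + 8*w) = (w - 2)^2*(w^2 - 4*w) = (w - 4)*(w - 2)^2*(w)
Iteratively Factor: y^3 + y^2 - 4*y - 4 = (y + 2)*(y^2 - y - 2) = (y + 1)*(y + 2)*(y - 2)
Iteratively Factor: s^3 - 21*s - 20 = (s + 1)*(s^2 - s - 20) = (s - 5)*(s + 1)*(s + 4)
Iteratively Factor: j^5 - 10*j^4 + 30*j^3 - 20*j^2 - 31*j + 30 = (j - 2)*(j^4 - 8*j^3 + 14*j^2 + 8*j - 15) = (j - 3)*(j - 2)*(j^3 - 5*j^2 - j + 5) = (j - 3)*(j - 2)*(j - 1)*(j^2 - 4*j - 5) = (j - 3)*(j - 2)*(j - 1)*(j + 1)*(j - 5)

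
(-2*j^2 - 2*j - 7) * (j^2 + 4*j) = -2*j^4 - 10*j^3 - 15*j^2 - 28*j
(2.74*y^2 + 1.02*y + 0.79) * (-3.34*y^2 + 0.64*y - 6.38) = -9.1516*y^4 - 1.6532*y^3 - 19.467*y^2 - 6.002*y - 5.0402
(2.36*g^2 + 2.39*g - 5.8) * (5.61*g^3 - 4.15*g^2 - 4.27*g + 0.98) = 13.2396*g^5 + 3.6139*g^4 - 52.5337*g^3 + 16.1775*g^2 + 27.1082*g - 5.684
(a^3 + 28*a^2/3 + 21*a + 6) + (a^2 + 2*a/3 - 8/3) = a^3 + 31*a^2/3 + 65*a/3 + 10/3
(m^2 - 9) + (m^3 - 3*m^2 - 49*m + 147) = m^3 - 2*m^2 - 49*m + 138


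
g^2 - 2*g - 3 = (g - 3)*(g + 1)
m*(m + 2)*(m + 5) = m^3 + 7*m^2 + 10*m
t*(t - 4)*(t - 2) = t^3 - 6*t^2 + 8*t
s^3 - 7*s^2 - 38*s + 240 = (s - 8)*(s - 5)*(s + 6)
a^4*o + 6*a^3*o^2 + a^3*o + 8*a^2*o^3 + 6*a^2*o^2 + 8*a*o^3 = a*(a + 2*o)*(a + 4*o)*(a*o + o)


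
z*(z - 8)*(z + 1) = z^3 - 7*z^2 - 8*z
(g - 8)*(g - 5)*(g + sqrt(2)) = g^3 - 13*g^2 + sqrt(2)*g^2 - 13*sqrt(2)*g + 40*g + 40*sqrt(2)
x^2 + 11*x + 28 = (x + 4)*(x + 7)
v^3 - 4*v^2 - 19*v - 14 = (v - 7)*(v + 1)*(v + 2)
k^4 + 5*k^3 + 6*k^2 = k^2*(k + 2)*(k + 3)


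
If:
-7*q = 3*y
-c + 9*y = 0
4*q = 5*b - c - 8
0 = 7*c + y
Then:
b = 8/5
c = 0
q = 0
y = 0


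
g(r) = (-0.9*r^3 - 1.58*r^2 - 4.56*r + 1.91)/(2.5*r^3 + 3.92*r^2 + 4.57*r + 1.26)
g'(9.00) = 0.00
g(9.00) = -0.38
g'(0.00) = -9.12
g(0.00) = 1.52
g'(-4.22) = -0.06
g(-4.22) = -0.45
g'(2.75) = 0.02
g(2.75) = -0.43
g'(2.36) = 0.02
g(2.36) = -0.44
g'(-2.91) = -0.21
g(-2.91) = -0.59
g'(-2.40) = -0.42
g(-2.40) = -0.75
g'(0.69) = -0.52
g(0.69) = -0.32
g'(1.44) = -0.02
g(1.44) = -0.45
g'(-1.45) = -1.97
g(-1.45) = -1.67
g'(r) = (-7.5*r^2 - 7.84*r - 4.57)*(-0.9*r^3 - 1.58*r^2 - 4.56*r + 1.91)/(2.5*r^3 + 3.92*r^2 + 4.57*r + 1.26)^2 + (-2.7*r^2 - 3.16*r - 4.56)/(2.5*r^3 + 3.92*r^2 + 4.57*r + 1.26)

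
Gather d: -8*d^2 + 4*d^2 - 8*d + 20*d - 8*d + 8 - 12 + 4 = -4*d^2 + 4*d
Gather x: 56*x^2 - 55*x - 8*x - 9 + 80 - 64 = 56*x^2 - 63*x + 7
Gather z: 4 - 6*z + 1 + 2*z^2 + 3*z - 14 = 2*z^2 - 3*z - 9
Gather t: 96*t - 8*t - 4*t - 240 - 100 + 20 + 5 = 84*t - 315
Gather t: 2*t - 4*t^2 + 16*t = -4*t^2 + 18*t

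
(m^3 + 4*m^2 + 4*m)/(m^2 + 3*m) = (m^2 + 4*m + 4)/(m + 3)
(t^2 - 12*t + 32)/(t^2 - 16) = (t - 8)/(t + 4)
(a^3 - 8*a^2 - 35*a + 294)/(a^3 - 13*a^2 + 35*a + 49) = (a + 6)/(a + 1)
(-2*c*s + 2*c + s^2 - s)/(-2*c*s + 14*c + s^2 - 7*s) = (s - 1)/(s - 7)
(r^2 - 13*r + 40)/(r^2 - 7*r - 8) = (r - 5)/(r + 1)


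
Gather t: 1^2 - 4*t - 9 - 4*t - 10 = -8*t - 18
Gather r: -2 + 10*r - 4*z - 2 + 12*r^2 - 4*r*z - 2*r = 12*r^2 + r*(8 - 4*z) - 4*z - 4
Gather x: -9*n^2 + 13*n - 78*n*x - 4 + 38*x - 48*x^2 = -9*n^2 + 13*n - 48*x^2 + x*(38 - 78*n) - 4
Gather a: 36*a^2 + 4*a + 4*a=36*a^2 + 8*a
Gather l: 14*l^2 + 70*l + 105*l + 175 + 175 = 14*l^2 + 175*l + 350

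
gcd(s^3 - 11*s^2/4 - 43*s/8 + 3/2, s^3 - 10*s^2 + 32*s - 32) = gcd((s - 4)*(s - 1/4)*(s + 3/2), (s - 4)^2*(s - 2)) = s - 4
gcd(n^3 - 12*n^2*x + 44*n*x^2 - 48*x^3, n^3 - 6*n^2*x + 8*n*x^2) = n^2 - 6*n*x + 8*x^2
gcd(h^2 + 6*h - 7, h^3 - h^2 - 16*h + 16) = h - 1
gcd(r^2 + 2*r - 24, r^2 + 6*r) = r + 6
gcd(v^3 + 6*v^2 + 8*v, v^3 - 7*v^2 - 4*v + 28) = v + 2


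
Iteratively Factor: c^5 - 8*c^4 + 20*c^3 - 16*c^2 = (c - 4)*(c^4 - 4*c^3 + 4*c^2) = c*(c - 4)*(c^3 - 4*c^2 + 4*c) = c*(c - 4)*(c - 2)*(c^2 - 2*c) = c*(c - 4)*(c - 2)^2*(c)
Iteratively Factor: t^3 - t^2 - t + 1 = (t - 1)*(t^2 - 1) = (t - 1)^2*(t + 1)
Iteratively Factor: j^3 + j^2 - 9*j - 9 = (j - 3)*(j^2 + 4*j + 3) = (j - 3)*(j + 3)*(j + 1)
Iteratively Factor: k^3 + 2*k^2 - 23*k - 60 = (k - 5)*(k^2 + 7*k + 12) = (k - 5)*(k + 3)*(k + 4)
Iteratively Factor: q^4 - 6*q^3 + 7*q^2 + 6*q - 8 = (q + 1)*(q^3 - 7*q^2 + 14*q - 8) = (q - 2)*(q + 1)*(q^2 - 5*q + 4) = (q - 2)*(q - 1)*(q + 1)*(q - 4)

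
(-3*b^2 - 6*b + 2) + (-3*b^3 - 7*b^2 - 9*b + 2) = -3*b^3 - 10*b^2 - 15*b + 4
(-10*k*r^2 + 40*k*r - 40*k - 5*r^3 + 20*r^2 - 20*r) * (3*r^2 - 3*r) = -30*k*r^4 + 150*k*r^3 - 240*k*r^2 + 120*k*r - 15*r^5 + 75*r^4 - 120*r^3 + 60*r^2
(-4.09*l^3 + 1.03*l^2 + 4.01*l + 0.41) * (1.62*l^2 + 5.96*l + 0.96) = -6.6258*l^5 - 22.7078*l^4 + 8.7086*l^3 + 25.5526*l^2 + 6.2932*l + 0.3936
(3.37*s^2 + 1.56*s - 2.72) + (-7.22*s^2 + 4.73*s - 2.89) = -3.85*s^2 + 6.29*s - 5.61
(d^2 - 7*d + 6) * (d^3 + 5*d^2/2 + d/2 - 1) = d^5 - 9*d^4/2 - 11*d^3 + 21*d^2/2 + 10*d - 6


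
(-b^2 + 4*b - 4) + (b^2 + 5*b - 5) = 9*b - 9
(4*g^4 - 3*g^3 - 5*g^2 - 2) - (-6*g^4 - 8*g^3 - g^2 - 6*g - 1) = 10*g^4 + 5*g^3 - 4*g^2 + 6*g - 1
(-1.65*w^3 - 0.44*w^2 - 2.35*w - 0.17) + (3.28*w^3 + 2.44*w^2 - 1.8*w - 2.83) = 1.63*w^3 + 2.0*w^2 - 4.15*w - 3.0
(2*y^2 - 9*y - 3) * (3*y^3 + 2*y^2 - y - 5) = 6*y^5 - 23*y^4 - 29*y^3 - 7*y^2 + 48*y + 15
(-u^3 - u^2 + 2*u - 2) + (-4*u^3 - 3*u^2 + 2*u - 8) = -5*u^3 - 4*u^2 + 4*u - 10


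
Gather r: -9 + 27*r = 27*r - 9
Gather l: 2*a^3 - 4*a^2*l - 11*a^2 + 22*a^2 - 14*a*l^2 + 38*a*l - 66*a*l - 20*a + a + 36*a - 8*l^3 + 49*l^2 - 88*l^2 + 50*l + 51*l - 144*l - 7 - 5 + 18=2*a^3 + 11*a^2 + 17*a - 8*l^3 + l^2*(-14*a - 39) + l*(-4*a^2 - 28*a - 43) + 6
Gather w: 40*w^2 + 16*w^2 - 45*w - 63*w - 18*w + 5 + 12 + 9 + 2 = 56*w^2 - 126*w + 28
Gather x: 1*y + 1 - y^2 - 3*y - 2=-y^2 - 2*y - 1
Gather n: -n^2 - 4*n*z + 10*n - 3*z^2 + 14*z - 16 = -n^2 + n*(10 - 4*z) - 3*z^2 + 14*z - 16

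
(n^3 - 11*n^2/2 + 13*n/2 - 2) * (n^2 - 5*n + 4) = n^5 - 21*n^4/2 + 38*n^3 - 113*n^2/2 + 36*n - 8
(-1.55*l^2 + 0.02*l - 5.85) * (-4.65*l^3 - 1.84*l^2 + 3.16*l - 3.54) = 7.2075*l^5 + 2.759*l^4 + 22.2677*l^3 + 16.3142*l^2 - 18.5568*l + 20.709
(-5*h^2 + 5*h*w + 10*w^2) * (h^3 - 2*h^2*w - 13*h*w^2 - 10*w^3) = -5*h^5 + 15*h^4*w + 65*h^3*w^2 - 35*h^2*w^3 - 180*h*w^4 - 100*w^5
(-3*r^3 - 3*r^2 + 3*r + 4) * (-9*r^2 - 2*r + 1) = 27*r^5 + 33*r^4 - 24*r^3 - 45*r^2 - 5*r + 4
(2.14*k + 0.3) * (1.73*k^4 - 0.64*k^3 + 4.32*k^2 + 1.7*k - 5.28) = 3.7022*k^5 - 0.8506*k^4 + 9.0528*k^3 + 4.934*k^2 - 10.7892*k - 1.584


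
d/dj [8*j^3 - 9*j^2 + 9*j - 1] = 24*j^2 - 18*j + 9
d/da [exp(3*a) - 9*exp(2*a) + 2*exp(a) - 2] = (3*exp(2*a) - 18*exp(a) + 2)*exp(a)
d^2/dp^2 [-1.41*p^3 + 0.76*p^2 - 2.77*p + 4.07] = 1.52 - 8.46*p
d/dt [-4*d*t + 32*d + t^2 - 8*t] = -4*d + 2*t - 8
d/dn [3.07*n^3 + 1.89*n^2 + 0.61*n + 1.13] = 9.21*n^2 + 3.78*n + 0.61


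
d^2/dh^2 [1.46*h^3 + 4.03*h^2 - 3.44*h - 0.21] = 8.76*h + 8.06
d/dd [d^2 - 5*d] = 2*d - 5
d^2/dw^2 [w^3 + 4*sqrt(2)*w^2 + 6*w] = 6*w + 8*sqrt(2)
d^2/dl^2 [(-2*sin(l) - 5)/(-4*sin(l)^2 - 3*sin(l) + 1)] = (-32*sin(l)^4 - 264*sin(l)^3 + 100*sin(l)^2 + 249*sin(l) + 142)/((sin(l) + 1)^2*(4*sin(l) - 1)^3)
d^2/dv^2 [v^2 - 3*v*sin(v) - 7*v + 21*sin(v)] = 3*v*sin(v) - 21*sin(v) - 6*cos(v) + 2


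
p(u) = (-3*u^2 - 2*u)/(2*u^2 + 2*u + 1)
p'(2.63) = -0.08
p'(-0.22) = -1.80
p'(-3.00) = -0.01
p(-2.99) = -1.62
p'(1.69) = -0.18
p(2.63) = -1.29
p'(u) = (-6*u - 2)/(2*u^2 + 2*u + 1) + (-4*u - 2)*(-3*u^2 - 2*u)/(2*u^2 + 2*u + 1)^2 = 2*(-u^2 - 3*u - 1)/(4*u^4 + 8*u^3 + 8*u^2 + 4*u + 1)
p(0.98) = -0.99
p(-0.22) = 0.45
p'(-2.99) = -0.01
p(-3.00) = -1.62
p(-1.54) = -1.52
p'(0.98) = -0.41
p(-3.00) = -1.62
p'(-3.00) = -0.01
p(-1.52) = -1.51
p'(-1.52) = 0.38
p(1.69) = -1.18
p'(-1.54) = 0.35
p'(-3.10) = -0.01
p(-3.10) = -1.61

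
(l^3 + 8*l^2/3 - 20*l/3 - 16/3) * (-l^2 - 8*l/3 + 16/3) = -l^5 - 16*l^4/3 + 44*l^3/9 + 112*l^2/3 - 64*l/3 - 256/9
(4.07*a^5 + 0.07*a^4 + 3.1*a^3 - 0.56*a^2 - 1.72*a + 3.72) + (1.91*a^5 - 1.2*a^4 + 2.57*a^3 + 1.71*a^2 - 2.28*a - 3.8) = 5.98*a^5 - 1.13*a^4 + 5.67*a^3 + 1.15*a^2 - 4.0*a - 0.0799999999999996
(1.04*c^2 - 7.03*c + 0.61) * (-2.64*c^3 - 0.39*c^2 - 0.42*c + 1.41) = -2.7456*c^5 + 18.1536*c^4 + 0.6945*c^3 + 4.1811*c^2 - 10.1685*c + 0.8601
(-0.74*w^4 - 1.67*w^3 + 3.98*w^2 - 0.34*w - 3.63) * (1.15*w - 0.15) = -0.851*w^5 - 1.8095*w^4 + 4.8275*w^3 - 0.988*w^2 - 4.1235*w + 0.5445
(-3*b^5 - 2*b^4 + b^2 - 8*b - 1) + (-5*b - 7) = -3*b^5 - 2*b^4 + b^2 - 13*b - 8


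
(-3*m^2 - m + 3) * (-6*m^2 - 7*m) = 18*m^4 + 27*m^3 - 11*m^2 - 21*m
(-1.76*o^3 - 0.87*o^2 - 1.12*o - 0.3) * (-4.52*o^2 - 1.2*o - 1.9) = 7.9552*o^5 + 6.0444*o^4 + 9.4504*o^3 + 4.353*o^2 + 2.488*o + 0.57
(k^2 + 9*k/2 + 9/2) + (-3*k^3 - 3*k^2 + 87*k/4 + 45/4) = -3*k^3 - 2*k^2 + 105*k/4 + 63/4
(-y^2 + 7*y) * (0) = 0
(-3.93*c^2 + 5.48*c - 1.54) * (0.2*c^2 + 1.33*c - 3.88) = -0.786*c^4 - 4.1309*c^3 + 22.2288*c^2 - 23.3106*c + 5.9752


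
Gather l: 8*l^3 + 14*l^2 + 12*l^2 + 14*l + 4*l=8*l^3 + 26*l^2 + 18*l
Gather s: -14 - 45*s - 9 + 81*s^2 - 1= 81*s^2 - 45*s - 24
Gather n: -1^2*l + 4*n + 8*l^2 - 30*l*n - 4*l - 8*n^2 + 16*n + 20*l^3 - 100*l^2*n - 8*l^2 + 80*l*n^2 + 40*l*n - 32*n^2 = 20*l^3 - 5*l + n^2*(80*l - 40) + n*(-100*l^2 + 10*l + 20)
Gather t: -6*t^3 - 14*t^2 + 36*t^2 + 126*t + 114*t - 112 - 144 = -6*t^3 + 22*t^2 + 240*t - 256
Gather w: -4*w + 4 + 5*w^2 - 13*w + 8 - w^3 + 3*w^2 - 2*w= -w^3 + 8*w^2 - 19*w + 12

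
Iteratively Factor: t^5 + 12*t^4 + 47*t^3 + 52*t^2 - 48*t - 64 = (t - 1)*(t^4 + 13*t^3 + 60*t^2 + 112*t + 64) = (t - 1)*(t + 4)*(t^3 + 9*t^2 + 24*t + 16) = (t - 1)*(t + 1)*(t + 4)*(t^2 + 8*t + 16) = (t - 1)*(t + 1)*(t + 4)^2*(t + 4)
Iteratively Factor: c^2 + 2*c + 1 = (c + 1)*(c + 1)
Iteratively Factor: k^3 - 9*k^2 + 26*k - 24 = (k - 3)*(k^2 - 6*k + 8) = (k - 4)*(k - 3)*(k - 2)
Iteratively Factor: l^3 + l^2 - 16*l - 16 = (l + 1)*(l^2 - 16) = (l + 1)*(l + 4)*(l - 4)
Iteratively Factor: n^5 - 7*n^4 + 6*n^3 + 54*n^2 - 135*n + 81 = (n - 3)*(n^4 - 4*n^3 - 6*n^2 + 36*n - 27) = (n - 3)*(n + 3)*(n^3 - 7*n^2 + 15*n - 9) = (n - 3)^2*(n + 3)*(n^2 - 4*n + 3) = (n - 3)^3*(n + 3)*(n - 1)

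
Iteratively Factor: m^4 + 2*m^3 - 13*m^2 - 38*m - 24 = (m + 3)*(m^3 - m^2 - 10*m - 8) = (m + 1)*(m + 3)*(m^2 - 2*m - 8) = (m + 1)*(m + 2)*(m + 3)*(m - 4)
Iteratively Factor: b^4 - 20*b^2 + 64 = (b + 2)*(b^3 - 2*b^2 - 16*b + 32) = (b - 4)*(b + 2)*(b^2 + 2*b - 8) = (b - 4)*(b - 2)*(b + 2)*(b + 4)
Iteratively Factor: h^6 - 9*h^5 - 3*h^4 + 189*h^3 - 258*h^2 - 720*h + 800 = (h + 2)*(h^5 - 11*h^4 + 19*h^3 + 151*h^2 - 560*h + 400) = (h - 5)*(h + 2)*(h^4 - 6*h^3 - 11*h^2 + 96*h - 80) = (h - 5)*(h - 4)*(h + 2)*(h^3 - 2*h^2 - 19*h + 20) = (h - 5)*(h - 4)*(h - 1)*(h + 2)*(h^2 - h - 20) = (h - 5)^2*(h - 4)*(h - 1)*(h + 2)*(h + 4)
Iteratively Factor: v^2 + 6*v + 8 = (v + 4)*(v + 2)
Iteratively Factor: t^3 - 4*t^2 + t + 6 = (t - 2)*(t^2 - 2*t - 3) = (t - 2)*(t + 1)*(t - 3)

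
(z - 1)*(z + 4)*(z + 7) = z^3 + 10*z^2 + 17*z - 28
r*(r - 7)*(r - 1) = r^3 - 8*r^2 + 7*r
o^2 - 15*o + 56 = (o - 8)*(o - 7)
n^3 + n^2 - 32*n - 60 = (n - 6)*(n + 2)*(n + 5)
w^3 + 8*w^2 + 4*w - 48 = (w - 2)*(w + 4)*(w + 6)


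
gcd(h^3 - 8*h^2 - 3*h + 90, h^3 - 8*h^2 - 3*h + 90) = h^3 - 8*h^2 - 3*h + 90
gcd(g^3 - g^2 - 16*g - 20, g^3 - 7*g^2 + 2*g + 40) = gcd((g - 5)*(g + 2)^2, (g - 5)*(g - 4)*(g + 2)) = g^2 - 3*g - 10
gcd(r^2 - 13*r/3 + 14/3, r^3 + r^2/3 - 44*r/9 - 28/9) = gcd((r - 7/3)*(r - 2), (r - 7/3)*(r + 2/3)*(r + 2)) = r - 7/3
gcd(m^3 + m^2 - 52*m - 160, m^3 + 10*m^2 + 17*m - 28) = m + 4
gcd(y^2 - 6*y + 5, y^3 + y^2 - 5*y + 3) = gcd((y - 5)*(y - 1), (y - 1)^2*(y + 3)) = y - 1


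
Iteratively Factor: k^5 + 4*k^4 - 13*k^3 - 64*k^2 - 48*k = (k + 4)*(k^4 - 13*k^2 - 12*k) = k*(k + 4)*(k^3 - 13*k - 12) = k*(k + 1)*(k + 4)*(k^2 - k - 12) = k*(k - 4)*(k + 1)*(k + 4)*(k + 3)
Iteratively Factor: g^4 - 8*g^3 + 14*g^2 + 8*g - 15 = (g + 1)*(g^3 - 9*g^2 + 23*g - 15) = (g - 1)*(g + 1)*(g^2 - 8*g + 15) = (g - 5)*(g - 1)*(g + 1)*(g - 3)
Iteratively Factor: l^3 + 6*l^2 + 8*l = (l + 4)*(l^2 + 2*l) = l*(l + 4)*(l + 2)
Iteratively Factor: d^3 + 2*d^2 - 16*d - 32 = (d + 4)*(d^2 - 2*d - 8) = (d - 4)*(d + 4)*(d + 2)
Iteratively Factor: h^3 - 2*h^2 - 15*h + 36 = (h + 4)*(h^2 - 6*h + 9) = (h - 3)*(h + 4)*(h - 3)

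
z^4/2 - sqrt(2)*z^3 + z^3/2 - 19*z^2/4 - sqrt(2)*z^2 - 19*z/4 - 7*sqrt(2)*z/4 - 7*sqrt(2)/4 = (z/2 + 1/2)*(z - 7*sqrt(2)/2)*(z + sqrt(2)/2)*(z + sqrt(2))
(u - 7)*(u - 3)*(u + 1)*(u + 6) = u^4 - 3*u^3 - 43*u^2 + 87*u + 126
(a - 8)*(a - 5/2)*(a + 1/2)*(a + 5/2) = a^4 - 15*a^3/2 - 41*a^2/4 + 375*a/8 + 25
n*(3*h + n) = 3*h*n + n^2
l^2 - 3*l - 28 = (l - 7)*(l + 4)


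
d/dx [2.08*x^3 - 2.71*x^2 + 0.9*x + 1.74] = 6.24*x^2 - 5.42*x + 0.9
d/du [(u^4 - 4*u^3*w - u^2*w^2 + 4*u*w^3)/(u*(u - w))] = 2*u - 3*w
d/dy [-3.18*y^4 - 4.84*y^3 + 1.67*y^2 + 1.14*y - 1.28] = -12.72*y^3 - 14.52*y^2 + 3.34*y + 1.14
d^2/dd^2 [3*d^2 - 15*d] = 6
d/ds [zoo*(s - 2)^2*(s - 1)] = zoo*(s^2 + s + 1)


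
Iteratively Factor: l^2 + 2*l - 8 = (l + 4)*(l - 2)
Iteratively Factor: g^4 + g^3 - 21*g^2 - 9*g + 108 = (g + 3)*(g^3 - 2*g^2 - 15*g + 36) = (g - 3)*(g + 3)*(g^2 + g - 12) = (g - 3)^2*(g + 3)*(g + 4)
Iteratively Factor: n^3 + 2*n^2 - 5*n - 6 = (n + 3)*(n^2 - n - 2) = (n + 1)*(n + 3)*(n - 2)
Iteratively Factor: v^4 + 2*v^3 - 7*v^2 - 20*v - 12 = (v - 3)*(v^3 + 5*v^2 + 8*v + 4) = (v - 3)*(v + 2)*(v^2 + 3*v + 2) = (v - 3)*(v + 1)*(v + 2)*(v + 2)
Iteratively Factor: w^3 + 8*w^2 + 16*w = (w + 4)*(w^2 + 4*w) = (w + 4)^2*(w)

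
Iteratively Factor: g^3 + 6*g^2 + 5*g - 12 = (g + 3)*(g^2 + 3*g - 4) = (g - 1)*(g + 3)*(g + 4)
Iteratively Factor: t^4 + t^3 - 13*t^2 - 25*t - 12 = (t - 4)*(t^3 + 5*t^2 + 7*t + 3) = (t - 4)*(t + 3)*(t^2 + 2*t + 1) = (t - 4)*(t + 1)*(t + 3)*(t + 1)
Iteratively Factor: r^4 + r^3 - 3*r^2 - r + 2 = (r - 1)*(r^3 + 2*r^2 - r - 2) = (r - 1)*(r + 2)*(r^2 - 1) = (r - 1)^2*(r + 2)*(r + 1)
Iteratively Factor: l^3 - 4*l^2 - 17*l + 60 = (l - 5)*(l^2 + l - 12) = (l - 5)*(l - 3)*(l + 4)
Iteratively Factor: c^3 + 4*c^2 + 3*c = (c + 1)*(c^2 + 3*c) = c*(c + 1)*(c + 3)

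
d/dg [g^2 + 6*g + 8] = 2*g + 6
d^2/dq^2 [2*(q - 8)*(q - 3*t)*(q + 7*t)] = 12*q + 16*t - 32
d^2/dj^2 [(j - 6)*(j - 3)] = 2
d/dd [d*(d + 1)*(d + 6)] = 3*d^2 + 14*d + 6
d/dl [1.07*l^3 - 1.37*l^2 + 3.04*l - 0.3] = 3.21*l^2 - 2.74*l + 3.04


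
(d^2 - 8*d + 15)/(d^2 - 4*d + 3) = (d - 5)/(d - 1)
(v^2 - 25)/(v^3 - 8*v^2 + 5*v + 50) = (v + 5)/(v^2 - 3*v - 10)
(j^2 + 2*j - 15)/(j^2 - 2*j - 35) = (j - 3)/(j - 7)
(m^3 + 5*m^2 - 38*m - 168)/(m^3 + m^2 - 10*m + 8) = (m^2 + m - 42)/(m^2 - 3*m + 2)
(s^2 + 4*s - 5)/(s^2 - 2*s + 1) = (s + 5)/(s - 1)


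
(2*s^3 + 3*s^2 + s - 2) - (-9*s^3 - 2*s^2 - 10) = 11*s^3 + 5*s^2 + s + 8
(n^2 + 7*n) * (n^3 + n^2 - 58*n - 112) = n^5 + 8*n^4 - 51*n^3 - 518*n^2 - 784*n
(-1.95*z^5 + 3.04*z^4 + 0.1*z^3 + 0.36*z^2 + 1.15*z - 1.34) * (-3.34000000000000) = 6.513*z^5 - 10.1536*z^4 - 0.334*z^3 - 1.2024*z^2 - 3.841*z + 4.4756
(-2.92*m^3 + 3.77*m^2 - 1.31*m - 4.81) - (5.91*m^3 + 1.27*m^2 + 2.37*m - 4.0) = -8.83*m^3 + 2.5*m^2 - 3.68*m - 0.81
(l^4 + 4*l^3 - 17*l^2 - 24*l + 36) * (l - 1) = l^5 + 3*l^4 - 21*l^3 - 7*l^2 + 60*l - 36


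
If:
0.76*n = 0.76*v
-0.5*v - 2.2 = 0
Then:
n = -4.40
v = -4.40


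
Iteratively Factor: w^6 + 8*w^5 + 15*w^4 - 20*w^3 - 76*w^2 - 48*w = (w + 1)*(w^5 + 7*w^4 + 8*w^3 - 28*w^2 - 48*w) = w*(w + 1)*(w^4 + 7*w^3 + 8*w^2 - 28*w - 48) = w*(w - 2)*(w + 1)*(w^3 + 9*w^2 + 26*w + 24) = w*(w - 2)*(w + 1)*(w + 4)*(w^2 + 5*w + 6) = w*(w - 2)*(w + 1)*(w + 2)*(w + 4)*(w + 3)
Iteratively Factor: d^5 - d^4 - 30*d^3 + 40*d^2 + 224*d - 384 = (d - 2)*(d^4 + d^3 - 28*d^2 - 16*d + 192) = (d - 3)*(d - 2)*(d^3 + 4*d^2 - 16*d - 64) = (d - 4)*(d - 3)*(d - 2)*(d^2 + 8*d + 16) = (d - 4)*(d - 3)*(d - 2)*(d + 4)*(d + 4)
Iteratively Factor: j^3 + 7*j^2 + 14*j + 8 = (j + 2)*(j^2 + 5*j + 4) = (j + 2)*(j + 4)*(j + 1)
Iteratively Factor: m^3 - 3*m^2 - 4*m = (m)*(m^2 - 3*m - 4) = m*(m + 1)*(m - 4)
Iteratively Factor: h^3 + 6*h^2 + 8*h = (h + 2)*(h^2 + 4*h) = (h + 2)*(h + 4)*(h)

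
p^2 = p^2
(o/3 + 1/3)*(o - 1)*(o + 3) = o^3/3 + o^2 - o/3 - 1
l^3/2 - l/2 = l*(l/2 + 1/2)*(l - 1)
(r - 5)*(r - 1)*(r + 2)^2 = r^4 - 2*r^3 - 15*r^2 - 4*r + 20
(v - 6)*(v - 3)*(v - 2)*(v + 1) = v^4 - 10*v^3 + 25*v^2 - 36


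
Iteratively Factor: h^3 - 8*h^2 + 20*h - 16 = (h - 4)*(h^2 - 4*h + 4) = (h - 4)*(h - 2)*(h - 2)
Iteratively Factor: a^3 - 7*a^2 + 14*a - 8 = (a - 4)*(a^2 - 3*a + 2) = (a - 4)*(a - 2)*(a - 1)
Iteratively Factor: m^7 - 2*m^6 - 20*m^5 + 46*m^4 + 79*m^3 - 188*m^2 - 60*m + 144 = (m + 1)*(m^6 - 3*m^5 - 17*m^4 + 63*m^3 + 16*m^2 - 204*m + 144) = (m - 1)*(m + 1)*(m^5 - 2*m^4 - 19*m^3 + 44*m^2 + 60*m - 144) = (m - 2)*(m - 1)*(m + 1)*(m^4 - 19*m^2 + 6*m + 72) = (m - 2)*(m - 1)*(m + 1)*(m + 2)*(m^3 - 2*m^2 - 15*m + 36) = (m - 3)*(m - 2)*(m - 1)*(m + 1)*(m + 2)*(m^2 + m - 12) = (m - 3)*(m - 2)*(m - 1)*(m + 1)*(m + 2)*(m + 4)*(m - 3)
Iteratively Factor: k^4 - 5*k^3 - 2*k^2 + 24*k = (k - 4)*(k^3 - k^2 - 6*k) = (k - 4)*(k - 3)*(k^2 + 2*k) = k*(k - 4)*(k - 3)*(k + 2)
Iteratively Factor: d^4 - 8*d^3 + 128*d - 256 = (d - 4)*(d^3 - 4*d^2 - 16*d + 64) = (d - 4)*(d + 4)*(d^2 - 8*d + 16) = (d - 4)^2*(d + 4)*(d - 4)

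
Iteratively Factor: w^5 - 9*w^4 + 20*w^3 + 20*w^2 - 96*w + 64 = (w - 2)*(w^4 - 7*w^3 + 6*w^2 + 32*w - 32) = (w - 2)*(w + 2)*(w^3 - 9*w^2 + 24*w - 16) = (w - 4)*(w - 2)*(w + 2)*(w^2 - 5*w + 4) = (w - 4)^2*(w - 2)*(w + 2)*(w - 1)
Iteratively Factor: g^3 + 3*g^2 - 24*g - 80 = (g + 4)*(g^2 - g - 20) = (g + 4)^2*(g - 5)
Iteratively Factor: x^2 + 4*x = (x)*(x + 4)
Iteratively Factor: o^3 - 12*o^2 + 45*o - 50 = (o - 5)*(o^2 - 7*o + 10) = (o - 5)^2*(o - 2)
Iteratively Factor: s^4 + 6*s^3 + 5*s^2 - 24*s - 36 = (s + 3)*(s^3 + 3*s^2 - 4*s - 12) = (s + 2)*(s + 3)*(s^2 + s - 6) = (s - 2)*(s + 2)*(s + 3)*(s + 3)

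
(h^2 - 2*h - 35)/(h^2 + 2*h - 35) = (h^2 - 2*h - 35)/(h^2 + 2*h - 35)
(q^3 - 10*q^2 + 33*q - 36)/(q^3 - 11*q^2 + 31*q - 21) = (q^2 - 7*q + 12)/(q^2 - 8*q + 7)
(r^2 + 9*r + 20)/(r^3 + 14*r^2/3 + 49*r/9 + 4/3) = 9*(r^2 + 9*r + 20)/(9*r^3 + 42*r^2 + 49*r + 12)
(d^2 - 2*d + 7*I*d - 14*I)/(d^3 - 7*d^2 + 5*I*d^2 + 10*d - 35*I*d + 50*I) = (d + 7*I)/(d^2 + 5*d*(-1 + I) - 25*I)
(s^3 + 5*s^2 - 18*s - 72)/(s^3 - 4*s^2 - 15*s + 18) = (s^2 + 2*s - 24)/(s^2 - 7*s + 6)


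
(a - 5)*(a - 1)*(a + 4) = a^3 - 2*a^2 - 19*a + 20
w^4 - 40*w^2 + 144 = (w - 6)*(w - 2)*(w + 2)*(w + 6)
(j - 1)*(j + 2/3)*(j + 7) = j^3 + 20*j^2/3 - 3*j - 14/3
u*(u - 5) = u^2 - 5*u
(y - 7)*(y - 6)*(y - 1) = y^3 - 14*y^2 + 55*y - 42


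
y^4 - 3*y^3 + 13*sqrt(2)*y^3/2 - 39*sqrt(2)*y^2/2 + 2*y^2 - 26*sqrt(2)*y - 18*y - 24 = (y - 4)*(y + 1)*(y + sqrt(2)/2)*(y + 6*sqrt(2))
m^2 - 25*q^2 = (m - 5*q)*(m + 5*q)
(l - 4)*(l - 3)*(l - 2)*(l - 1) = l^4 - 10*l^3 + 35*l^2 - 50*l + 24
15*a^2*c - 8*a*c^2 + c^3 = c*(-5*a + c)*(-3*a + c)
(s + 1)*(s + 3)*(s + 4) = s^3 + 8*s^2 + 19*s + 12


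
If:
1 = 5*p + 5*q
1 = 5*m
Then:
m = 1/5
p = 1/5 - q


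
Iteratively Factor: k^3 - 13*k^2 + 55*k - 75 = (k - 3)*(k^2 - 10*k + 25) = (k - 5)*(k - 3)*(k - 5)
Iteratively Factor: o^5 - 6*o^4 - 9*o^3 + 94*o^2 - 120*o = (o - 3)*(o^4 - 3*o^3 - 18*o^2 + 40*o) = o*(o - 3)*(o^3 - 3*o^2 - 18*o + 40) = o*(o - 5)*(o - 3)*(o^2 + 2*o - 8) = o*(o - 5)*(o - 3)*(o - 2)*(o + 4)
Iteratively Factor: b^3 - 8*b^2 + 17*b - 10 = (b - 5)*(b^2 - 3*b + 2) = (b - 5)*(b - 1)*(b - 2)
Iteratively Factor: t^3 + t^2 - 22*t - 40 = (t + 2)*(t^2 - t - 20) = (t - 5)*(t + 2)*(t + 4)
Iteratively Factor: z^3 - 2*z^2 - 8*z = (z)*(z^2 - 2*z - 8) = z*(z - 4)*(z + 2)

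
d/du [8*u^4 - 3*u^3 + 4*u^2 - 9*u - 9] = 32*u^3 - 9*u^2 + 8*u - 9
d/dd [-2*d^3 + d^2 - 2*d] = -6*d^2 + 2*d - 2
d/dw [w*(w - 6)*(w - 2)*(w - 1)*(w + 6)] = 5*w^4 - 12*w^3 - 102*w^2 + 216*w - 72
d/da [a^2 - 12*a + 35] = 2*a - 12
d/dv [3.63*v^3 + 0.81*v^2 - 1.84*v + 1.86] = 10.89*v^2 + 1.62*v - 1.84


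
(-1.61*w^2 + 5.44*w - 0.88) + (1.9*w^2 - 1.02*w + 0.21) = 0.29*w^2 + 4.42*w - 0.67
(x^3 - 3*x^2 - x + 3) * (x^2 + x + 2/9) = x^5 - 2*x^4 - 34*x^3/9 + 4*x^2/3 + 25*x/9 + 2/3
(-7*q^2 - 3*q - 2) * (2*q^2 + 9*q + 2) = -14*q^4 - 69*q^3 - 45*q^2 - 24*q - 4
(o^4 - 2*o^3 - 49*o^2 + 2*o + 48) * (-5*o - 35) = -5*o^5 - 25*o^4 + 315*o^3 + 1705*o^2 - 310*o - 1680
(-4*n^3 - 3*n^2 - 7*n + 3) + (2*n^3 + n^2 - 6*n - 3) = -2*n^3 - 2*n^2 - 13*n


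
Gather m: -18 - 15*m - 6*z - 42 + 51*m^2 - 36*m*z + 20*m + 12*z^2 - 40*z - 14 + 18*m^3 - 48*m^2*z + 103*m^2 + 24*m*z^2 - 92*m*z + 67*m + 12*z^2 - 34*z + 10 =18*m^3 + m^2*(154 - 48*z) + m*(24*z^2 - 128*z + 72) + 24*z^2 - 80*z - 64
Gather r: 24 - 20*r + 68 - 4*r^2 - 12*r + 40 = -4*r^2 - 32*r + 132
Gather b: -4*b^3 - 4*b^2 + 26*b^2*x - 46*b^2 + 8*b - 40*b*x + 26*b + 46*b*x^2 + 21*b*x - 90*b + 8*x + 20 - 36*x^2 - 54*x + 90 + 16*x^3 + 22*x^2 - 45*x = -4*b^3 + b^2*(26*x - 50) + b*(46*x^2 - 19*x - 56) + 16*x^3 - 14*x^2 - 91*x + 110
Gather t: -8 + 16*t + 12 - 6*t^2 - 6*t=-6*t^2 + 10*t + 4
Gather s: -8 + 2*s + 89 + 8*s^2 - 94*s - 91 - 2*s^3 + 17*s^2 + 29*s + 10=-2*s^3 + 25*s^2 - 63*s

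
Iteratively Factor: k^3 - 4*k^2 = (k)*(k^2 - 4*k) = k*(k - 4)*(k)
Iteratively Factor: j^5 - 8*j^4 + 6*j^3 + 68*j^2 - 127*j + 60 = (j - 1)*(j^4 - 7*j^3 - j^2 + 67*j - 60) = (j - 4)*(j - 1)*(j^3 - 3*j^2 - 13*j + 15) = (j - 4)*(j - 1)^2*(j^2 - 2*j - 15) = (j - 5)*(j - 4)*(j - 1)^2*(j + 3)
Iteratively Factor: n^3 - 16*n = (n)*(n^2 - 16) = n*(n - 4)*(n + 4)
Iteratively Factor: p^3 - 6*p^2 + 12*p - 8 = (p - 2)*(p^2 - 4*p + 4) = (p - 2)^2*(p - 2)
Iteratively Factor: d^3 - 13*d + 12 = (d + 4)*(d^2 - 4*d + 3) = (d - 1)*(d + 4)*(d - 3)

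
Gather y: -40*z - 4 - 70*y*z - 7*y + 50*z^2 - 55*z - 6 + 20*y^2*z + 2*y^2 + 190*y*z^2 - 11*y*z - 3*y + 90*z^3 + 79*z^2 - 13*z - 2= y^2*(20*z + 2) + y*(190*z^2 - 81*z - 10) + 90*z^3 + 129*z^2 - 108*z - 12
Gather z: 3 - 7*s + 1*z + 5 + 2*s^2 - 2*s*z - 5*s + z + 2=2*s^2 - 12*s + z*(2 - 2*s) + 10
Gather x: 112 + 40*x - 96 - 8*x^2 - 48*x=-8*x^2 - 8*x + 16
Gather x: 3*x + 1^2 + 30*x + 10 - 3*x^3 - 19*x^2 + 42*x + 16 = -3*x^3 - 19*x^2 + 75*x + 27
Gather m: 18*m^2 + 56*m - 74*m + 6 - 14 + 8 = 18*m^2 - 18*m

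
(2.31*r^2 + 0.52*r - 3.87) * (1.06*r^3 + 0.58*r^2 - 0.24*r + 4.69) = 2.4486*r^5 + 1.891*r^4 - 4.355*r^3 + 8.4645*r^2 + 3.3676*r - 18.1503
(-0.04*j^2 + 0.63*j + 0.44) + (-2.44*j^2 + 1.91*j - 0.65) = -2.48*j^2 + 2.54*j - 0.21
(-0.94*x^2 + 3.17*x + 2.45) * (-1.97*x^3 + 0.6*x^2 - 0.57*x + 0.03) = 1.8518*x^5 - 6.8089*x^4 - 2.3887*x^3 - 0.3651*x^2 - 1.3014*x + 0.0735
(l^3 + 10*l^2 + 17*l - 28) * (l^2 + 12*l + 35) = l^5 + 22*l^4 + 172*l^3 + 526*l^2 + 259*l - 980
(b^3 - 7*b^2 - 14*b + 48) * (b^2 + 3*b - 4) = b^5 - 4*b^4 - 39*b^3 + 34*b^2 + 200*b - 192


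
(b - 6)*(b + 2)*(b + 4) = b^3 - 28*b - 48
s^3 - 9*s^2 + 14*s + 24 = (s - 6)*(s - 4)*(s + 1)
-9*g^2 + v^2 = (-3*g + v)*(3*g + v)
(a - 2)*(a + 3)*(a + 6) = a^3 + 7*a^2 - 36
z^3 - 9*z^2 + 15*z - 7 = (z - 7)*(z - 1)^2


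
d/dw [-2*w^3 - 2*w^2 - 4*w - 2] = -6*w^2 - 4*w - 4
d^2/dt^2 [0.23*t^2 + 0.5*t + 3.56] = 0.460000000000000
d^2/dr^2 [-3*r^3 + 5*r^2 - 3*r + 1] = 10 - 18*r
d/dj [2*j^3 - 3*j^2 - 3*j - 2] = 6*j^2 - 6*j - 3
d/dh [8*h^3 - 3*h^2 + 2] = 6*h*(4*h - 1)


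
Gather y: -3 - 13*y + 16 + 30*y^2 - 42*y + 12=30*y^2 - 55*y + 25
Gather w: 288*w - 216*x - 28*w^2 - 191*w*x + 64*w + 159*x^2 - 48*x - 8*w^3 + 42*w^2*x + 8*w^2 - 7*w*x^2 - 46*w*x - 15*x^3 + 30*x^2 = -8*w^3 + w^2*(42*x - 20) + w*(-7*x^2 - 237*x + 352) - 15*x^3 + 189*x^2 - 264*x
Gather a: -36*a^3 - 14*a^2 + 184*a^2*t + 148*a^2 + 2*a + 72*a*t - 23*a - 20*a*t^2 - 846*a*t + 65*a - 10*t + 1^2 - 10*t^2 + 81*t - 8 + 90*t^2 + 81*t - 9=-36*a^3 + a^2*(184*t + 134) + a*(-20*t^2 - 774*t + 44) + 80*t^2 + 152*t - 16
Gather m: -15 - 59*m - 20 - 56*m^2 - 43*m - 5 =-56*m^2 - 102*m - 40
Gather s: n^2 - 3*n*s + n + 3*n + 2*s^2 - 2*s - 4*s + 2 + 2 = n^2 + 4*n + 2*s^2 + s*(-3*n - 6) + 4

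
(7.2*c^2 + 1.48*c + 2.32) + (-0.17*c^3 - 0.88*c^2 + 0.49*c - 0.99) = -0.17*c^3 + 6.32*c^2 + 1.97*c + 1.33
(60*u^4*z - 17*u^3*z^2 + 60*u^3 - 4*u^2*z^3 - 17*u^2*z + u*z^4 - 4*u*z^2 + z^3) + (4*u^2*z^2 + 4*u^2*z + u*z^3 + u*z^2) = 60*u^4*z - 17*u^3*z^2 + 60*u^3 - 4*u^2*z^3 + 4*u^2*z^2 - 13*u^2*z + u*z^4 + u*z^3 - 3*u*z^2 + z^3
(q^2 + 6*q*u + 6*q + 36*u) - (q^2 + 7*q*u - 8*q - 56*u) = -q*u + 14*q + 92*u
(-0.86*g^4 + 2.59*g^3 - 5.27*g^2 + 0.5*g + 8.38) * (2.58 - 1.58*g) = 1.3588*g^5 - 6.311*g^4 + 15.0088*g^3 - 14.3866*g^2 - 11.9504*g + 21.6204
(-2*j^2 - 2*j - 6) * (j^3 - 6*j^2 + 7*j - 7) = -2*j^5 + 10*j^4 - 8*j^3 + 36*j^2 - 28*j + 42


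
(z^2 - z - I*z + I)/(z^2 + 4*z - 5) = (z - I)/(z + 5)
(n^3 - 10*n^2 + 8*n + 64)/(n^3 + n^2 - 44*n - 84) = (n^2 - 12*n + 32)/(n^2 - n - 42)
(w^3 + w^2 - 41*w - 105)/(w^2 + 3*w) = w - 2 - 35/w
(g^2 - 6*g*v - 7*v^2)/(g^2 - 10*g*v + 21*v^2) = (-g - v)/(-g + 3*v)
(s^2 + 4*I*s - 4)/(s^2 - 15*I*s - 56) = (-s^2 - 4*I*s + 4)/(-s^2 + 15*I*s + 56)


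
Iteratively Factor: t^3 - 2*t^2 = (t - 2)*(t^2) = t*(t - 2)*(t)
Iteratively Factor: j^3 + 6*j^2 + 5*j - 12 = (j - 1)*(j^2 + 7*j + 12) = (j - 1)*(j + 4)*(j + 3)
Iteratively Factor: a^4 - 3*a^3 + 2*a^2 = (a - 1)*(a^3 - 2*a^2) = a*(a - 1)*(a^2 - 2*a) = a*(a - 2)*(a - 1)*(a)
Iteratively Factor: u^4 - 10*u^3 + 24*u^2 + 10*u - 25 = (u - 5)*(u^3 - 5*u^2 - u + 5) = (u - 5)^2*(u^2 - 1) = (u - 5)^2*(u + 1)*(u - 1)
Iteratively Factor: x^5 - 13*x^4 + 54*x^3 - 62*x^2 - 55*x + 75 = (x - 5)*(x^4 - 8*x^3 + 14*x^2 + 8*x - 15) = (x - 5)*(x - 1)*(x^3 - 7*x^2 + 7*x + 15) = (x - 5)^2*(x - 1)*(x^2 - 2*x - 3) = (x - 5)^2*(x - 3)*(x - 1)*(x + 1)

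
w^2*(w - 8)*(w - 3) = w^4 - 11*w^3 + 24*w^2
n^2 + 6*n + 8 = (n + 2)*(n + 4)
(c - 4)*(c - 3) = c^2 - 7*c + 12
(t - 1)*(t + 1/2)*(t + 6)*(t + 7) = t^4 + 25*t^3/2 + 35*t^2 - 55*t/2 - 21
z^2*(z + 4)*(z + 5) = z^4 + 9*z^3 + 20*z^2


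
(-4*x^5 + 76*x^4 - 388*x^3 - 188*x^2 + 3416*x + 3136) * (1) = -4*x^5 + 76*x^4 - 388*x^3 - 188*x^2 + 3416*x + 3136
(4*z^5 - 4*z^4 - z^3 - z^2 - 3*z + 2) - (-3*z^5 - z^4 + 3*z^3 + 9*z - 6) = 7*z^5 - 3*z^4 - 4*z^3 - z^2 - 12*z + 8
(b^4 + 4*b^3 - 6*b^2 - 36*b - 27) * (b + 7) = b^5 + 11*b^4 + 22*b^3 - 78*b^2 - 279*b - 189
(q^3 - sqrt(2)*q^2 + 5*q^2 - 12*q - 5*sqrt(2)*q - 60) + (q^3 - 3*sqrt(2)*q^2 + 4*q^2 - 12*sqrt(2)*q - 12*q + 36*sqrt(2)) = 2*q^3 - 4*sqrt(2)*q^2 + 9*q^2 - 17*sqrt(2)*q - 24*q - 60 + 36*sqrt(2)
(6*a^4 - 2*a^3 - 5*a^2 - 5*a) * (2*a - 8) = 12*a^5 - 52*a^4 + 6*a^3 + 30*a^2 + 40*a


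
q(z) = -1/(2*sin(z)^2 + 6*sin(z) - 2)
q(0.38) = -2.00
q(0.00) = 0.50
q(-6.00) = 5.98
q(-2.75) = 0.25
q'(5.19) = 0.03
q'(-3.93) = -0.59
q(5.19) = 0.17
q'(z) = -(-4*sin(z)*cos(z) - 6*cos(z))/(2*sin(z)^2 + 6*sin(z) - 2)^2 = (2*sin(z) + 3)*cos(z)/(2*(3*sin(z) - cos(z)^2)^2)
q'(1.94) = -0.12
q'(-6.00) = 243.99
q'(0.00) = 1.50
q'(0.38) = 27.72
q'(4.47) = -0.01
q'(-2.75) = -0.26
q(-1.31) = 0.17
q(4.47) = 0.17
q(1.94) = -0.19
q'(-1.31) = 0.02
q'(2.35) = -0.58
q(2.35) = -0.30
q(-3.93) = -0.31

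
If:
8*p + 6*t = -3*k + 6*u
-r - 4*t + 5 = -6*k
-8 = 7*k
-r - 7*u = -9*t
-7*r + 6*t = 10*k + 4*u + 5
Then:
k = -8/7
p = 159/868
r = 197/217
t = -150/217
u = -221/217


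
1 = 1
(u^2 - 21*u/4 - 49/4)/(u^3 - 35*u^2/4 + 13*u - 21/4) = (4*u + 7)/(4*u^2 - 7*u + 3)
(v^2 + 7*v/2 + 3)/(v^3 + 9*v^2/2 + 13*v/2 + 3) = 1/(v + 1)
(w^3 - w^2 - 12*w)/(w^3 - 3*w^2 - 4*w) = (w + 3)/(w + 1)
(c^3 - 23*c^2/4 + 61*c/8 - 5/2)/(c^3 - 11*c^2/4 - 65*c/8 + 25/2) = (2*c - 1)/(2*c + 5)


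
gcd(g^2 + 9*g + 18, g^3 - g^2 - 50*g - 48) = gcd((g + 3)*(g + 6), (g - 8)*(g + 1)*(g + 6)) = g + 6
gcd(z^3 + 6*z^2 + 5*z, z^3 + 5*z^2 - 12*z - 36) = 1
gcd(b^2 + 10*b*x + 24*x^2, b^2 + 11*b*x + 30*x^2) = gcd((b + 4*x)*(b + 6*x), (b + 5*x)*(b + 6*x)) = b + 6*x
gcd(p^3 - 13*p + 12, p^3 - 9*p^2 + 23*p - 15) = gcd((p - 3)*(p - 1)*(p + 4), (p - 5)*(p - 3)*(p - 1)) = p^2 - 4*p + 3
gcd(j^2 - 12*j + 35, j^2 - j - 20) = j - 5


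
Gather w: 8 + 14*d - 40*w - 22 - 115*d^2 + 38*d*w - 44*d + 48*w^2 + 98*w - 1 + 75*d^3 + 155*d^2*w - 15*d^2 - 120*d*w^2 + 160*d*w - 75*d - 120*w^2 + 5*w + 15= 75*d^3 - 130*d^2 - 105*d + w^2*(-120*d - 72) + w*(155*d^2 + 198*d + 63)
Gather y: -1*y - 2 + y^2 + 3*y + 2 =y^2 + 2*y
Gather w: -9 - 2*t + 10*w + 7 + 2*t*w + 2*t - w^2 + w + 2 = -w^2 + w*(2*t + 11)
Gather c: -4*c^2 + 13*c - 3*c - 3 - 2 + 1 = -4*c^2 + 10*c - 4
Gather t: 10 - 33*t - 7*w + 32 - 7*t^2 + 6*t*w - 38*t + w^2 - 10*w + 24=-7*t^2 + t*(6*w - 71) + w^2 - 17*w + 66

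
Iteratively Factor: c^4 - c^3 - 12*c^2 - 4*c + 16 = (c + 2)*(c^3 - 3*c^2 - 6*c + 8) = (c + 2)^2*(c^2 - 5*c + 4) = (c - 1)*(c + 2)^2*(c - 4)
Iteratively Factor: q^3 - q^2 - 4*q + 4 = (q - 1)*(q^2 - 4) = (q - 2)*(q - 1)*(q + 2)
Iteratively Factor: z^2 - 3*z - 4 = (z - 4)*(z + 1)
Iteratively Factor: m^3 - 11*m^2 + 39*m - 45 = (m - 3)*(m^2 - 8*m + 15) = (m - 3)^2*(m - 5)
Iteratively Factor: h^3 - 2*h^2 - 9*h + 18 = (h - 3)*(h^2 + h - 6) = (h - 3)*(h - 2)*(h + 3)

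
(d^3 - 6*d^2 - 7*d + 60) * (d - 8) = d^4 - 14*d^3 + 41*d^2 + 116*d - 480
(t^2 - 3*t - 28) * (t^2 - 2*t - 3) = t^4 - 5*t^3 - 25*t^2 + 65*t + 84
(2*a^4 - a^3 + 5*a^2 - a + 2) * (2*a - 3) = 4*a^5 - 8*a^4 + 13*a^3 - 17*a^2 + 7*a - 6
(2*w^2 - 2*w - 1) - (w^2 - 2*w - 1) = w^2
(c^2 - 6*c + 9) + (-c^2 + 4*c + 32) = 41 - 2*c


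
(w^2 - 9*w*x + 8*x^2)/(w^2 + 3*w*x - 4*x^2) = (w - 8*x)/(w + 4*x)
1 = 1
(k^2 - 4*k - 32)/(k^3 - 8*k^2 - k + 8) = (k + 4)/(k^2 - 1)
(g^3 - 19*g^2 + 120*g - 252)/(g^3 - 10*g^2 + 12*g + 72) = (g - 7)/(g + 2)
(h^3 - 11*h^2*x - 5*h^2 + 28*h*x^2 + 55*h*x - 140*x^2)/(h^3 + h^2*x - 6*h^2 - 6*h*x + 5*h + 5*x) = (h^2 - 11*h*x + 28*x^2)/(h^2 + h*x - h - x)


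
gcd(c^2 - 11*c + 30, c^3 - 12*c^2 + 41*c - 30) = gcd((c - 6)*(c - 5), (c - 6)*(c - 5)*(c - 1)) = c^2 - 11*c + 30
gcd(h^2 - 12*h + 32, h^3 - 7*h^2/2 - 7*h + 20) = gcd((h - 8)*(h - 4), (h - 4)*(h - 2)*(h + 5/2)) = h - 4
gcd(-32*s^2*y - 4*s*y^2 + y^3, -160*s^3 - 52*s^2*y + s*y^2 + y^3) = -32*s^2 - 4*s*y + y^2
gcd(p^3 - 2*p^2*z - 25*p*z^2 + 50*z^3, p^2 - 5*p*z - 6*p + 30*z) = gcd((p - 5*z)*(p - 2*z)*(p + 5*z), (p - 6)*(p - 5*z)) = -p + 5*z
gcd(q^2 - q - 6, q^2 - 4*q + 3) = q - 3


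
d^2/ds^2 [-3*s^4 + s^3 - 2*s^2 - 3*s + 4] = -36*s^2 + 6*s - 4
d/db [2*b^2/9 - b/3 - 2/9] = 4*b/9 - 1/3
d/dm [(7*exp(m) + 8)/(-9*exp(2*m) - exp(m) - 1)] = ((7*exp(m) + 8)*(18*exp(m) + 1) - 63*exp(2*m) - 7*exp(m) - 7)*exp(m)/(9*exp(2*m) + exp(m) + 1)^2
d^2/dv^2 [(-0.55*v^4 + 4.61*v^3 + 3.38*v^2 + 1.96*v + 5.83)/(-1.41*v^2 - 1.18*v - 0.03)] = (2.18691*v^6 + 5.49054000000001*v^5 + 4.73450999999999*v^4 - 8.68246600000001*v^3 - 69.659118*v^2 - 57.72717*v - 15.609482)/(2.803221*v^6 + 7.037874*v^5 + 6.068781*v^4 + 1.942516*v^3 + 0.129123*v^2 + 0.003186*v + 2.7e-5)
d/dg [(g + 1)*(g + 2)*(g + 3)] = 3*g^2 + 12*g + 11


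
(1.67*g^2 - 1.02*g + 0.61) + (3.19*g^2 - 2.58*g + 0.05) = 4.86*g^2 - 3.6*g + 0.66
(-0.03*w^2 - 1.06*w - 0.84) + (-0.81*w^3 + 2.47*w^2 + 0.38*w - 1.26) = -0.81*w^3 + 2.44*w^2 - 0.68*w - 2.1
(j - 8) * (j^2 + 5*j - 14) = j^3 - 3*j^2 - 54*j + 112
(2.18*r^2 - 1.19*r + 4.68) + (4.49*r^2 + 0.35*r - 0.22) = 6.67*r^2 - 0.84*r + 4.46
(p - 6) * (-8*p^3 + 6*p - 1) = -8*p^4 + 48*p^3 + 6*p^2 - 37*p + 6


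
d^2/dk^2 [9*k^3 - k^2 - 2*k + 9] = 54*k - 2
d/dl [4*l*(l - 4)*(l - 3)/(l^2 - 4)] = 4*(l^4 - 24*l^2 + 56*l - 48)/(l^4 - 8*l^2 + 16)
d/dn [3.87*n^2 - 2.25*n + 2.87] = 7.74*n - 2.25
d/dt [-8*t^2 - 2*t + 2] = -16*t - 2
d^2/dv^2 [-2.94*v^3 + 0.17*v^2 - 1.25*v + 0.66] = 0.34 - 17.64*v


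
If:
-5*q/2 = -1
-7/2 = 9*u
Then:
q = 2/5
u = -7/18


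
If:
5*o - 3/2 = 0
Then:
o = 3/10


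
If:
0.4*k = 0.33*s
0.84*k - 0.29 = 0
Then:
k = 0.35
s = 0.42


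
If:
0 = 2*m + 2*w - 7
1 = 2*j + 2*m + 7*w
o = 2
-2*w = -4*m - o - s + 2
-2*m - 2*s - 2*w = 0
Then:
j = -59/8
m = 7/4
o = 2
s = -7/2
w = 7/4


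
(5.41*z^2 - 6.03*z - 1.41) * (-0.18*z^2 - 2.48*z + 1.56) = -0.9738*z^4 - 12.3314*z^3 + 23.6478*z^2 - 5.91*z - 2.1996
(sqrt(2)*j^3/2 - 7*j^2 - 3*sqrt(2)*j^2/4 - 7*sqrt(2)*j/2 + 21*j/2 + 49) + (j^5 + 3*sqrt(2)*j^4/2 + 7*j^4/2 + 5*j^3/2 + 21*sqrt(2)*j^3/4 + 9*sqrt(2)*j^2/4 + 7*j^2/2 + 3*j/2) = j^5 + 3*sqrt(2)*j^4/2 + 7*j^4/2 + 5*j^3/2 + 23*sqrt(2)*j^3/4 - 7*j^2/2 + 3*sqrt(2)*j^2/2 - 7*sqrt(2)*j/2 + 12*j + 49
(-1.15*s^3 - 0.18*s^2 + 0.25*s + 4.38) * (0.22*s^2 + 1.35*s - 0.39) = -0.253*s^5 - 1.5921*s^4 + 0.2605*s^3 + 1.3713*s^2 + 5.8155*s - 1.7082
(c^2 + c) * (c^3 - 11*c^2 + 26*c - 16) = c^5 - 10*c^4 + 15*c^3 + 10*c^2 - 16*c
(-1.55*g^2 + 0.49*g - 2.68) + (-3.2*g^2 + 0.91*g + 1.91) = -4.75*g^2 + 1.4*g - 0.77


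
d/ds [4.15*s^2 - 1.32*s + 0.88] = 8.3*s - 1.32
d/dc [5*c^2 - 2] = 10*c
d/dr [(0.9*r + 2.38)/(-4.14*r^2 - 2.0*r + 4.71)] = (3.726*r^2 + 19.7064*r + 8.999)/(17.1396*r^4 + 16.56*r^3 - 34.9988*r^2 - 18.84*r + 22.1841)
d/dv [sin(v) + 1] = cos(v)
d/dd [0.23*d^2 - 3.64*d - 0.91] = 0.46*d - 3.64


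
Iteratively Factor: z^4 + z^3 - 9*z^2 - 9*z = (z)*(z^3 + z^2 - 9*z - 9) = z*(z + 3)*(z^2 - 2*z - 3) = z*(z - 3)*(z + 3)*(z + 1)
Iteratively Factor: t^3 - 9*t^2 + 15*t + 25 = (t + 1)*(t^2 - 10*t + 25) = (t - 5)*(t + 1)*(t - 5)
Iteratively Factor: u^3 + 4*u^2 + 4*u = (u)*(u^2 + 4*u + 4) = u*(u + 2)*(u + 2)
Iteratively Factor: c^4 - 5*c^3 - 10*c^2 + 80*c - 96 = (c - 2)*(c^3 - 3*c^2 - 16*c + 48) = (c - 3)*(c - 2)*(c^2 - 16) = (c - 3)*(c - 2)*(c + 4)*(c - 4)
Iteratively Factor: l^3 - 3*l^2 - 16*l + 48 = (l - 4)*(l^2 + l - 12) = (l - 4)*(l - 3)*(l + 4)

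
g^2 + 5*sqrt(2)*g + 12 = (g + 2*sqrt(2))*(g + 3*sqrt(2))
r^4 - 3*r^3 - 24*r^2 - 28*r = r*(r - 7)*(r + 2)^2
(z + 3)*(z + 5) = z^2 + 8*z + 15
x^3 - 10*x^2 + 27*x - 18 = (x - 6)*(x - 3)*(x - 1)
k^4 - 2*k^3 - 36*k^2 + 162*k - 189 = (k - 3)^3*(k + 7)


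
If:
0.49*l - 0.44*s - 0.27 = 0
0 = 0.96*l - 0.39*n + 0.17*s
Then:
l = 0.897959183673469*s + 0.551020408163265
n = 2.64625850340136*s + 1.3563579277865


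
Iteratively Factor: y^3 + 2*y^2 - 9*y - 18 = (y + 2)*(y^2 - 9) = (y + 2)*(y + 3)*(y - 3)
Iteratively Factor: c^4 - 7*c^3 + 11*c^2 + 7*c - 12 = (c - 3)*(c^3 - 4*c^2 - c + 4) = (c - 4)*(c - 3)*(c^2 - 1) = (c - 4)*(c - 3)*(c + 1)*(c - 1)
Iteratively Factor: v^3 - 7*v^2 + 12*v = (v - 3)*(v^2 - 4*v) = (v - 4)*(v - 3)*(v)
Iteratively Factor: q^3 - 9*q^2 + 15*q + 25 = (q + 1)*(q^2 - 10*q + 25) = (q - 5)*(q + 1)*(q - 5)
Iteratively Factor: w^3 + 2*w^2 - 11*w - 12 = (w + 1)*(w^2 + w - 12) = (w + 1)*(w + 4)*(w - 3)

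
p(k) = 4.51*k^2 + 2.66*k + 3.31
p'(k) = 9.02*k + 2.66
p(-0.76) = 3.89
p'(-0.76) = -4.20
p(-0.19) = 2.97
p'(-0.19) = 0.95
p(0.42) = 5.22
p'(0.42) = 6.45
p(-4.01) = 65.16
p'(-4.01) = -33.51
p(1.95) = 25.65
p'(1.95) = 20.25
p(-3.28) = 43.11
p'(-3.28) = -26.93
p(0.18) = 3.93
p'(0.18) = 4.28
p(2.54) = 39.16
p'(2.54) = 25.57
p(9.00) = 392.56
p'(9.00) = 83.84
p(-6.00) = 149.71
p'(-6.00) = -51.46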